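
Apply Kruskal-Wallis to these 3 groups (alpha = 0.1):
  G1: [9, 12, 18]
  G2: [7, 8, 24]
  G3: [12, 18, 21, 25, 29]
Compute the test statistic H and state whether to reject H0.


Step 1: Combine all N = 11 observations and assign midranks.
sorted (value, group, rank): (7,G2,1), (8,G2,2), (9,G1,3), (12,G1,4.5), (12,G3,4.5), (18,G1,6.5), (18,G3,6.5), (21,G3,8), (24,G2,9), (25,G3,10), (29,G3,11)
Step 2: Sum ranks within each group.
R_1 = 14 (n_1 = 3)
R_2 = 12 (n_2 = 3)
R_3 = 40 (n_3 = 5)
Step 3: H = 12/(N(N+1)) * sum(R_i^2/n_i) - 3(N+1)
     = 12/(11*12) * (14^2/3 + 12^2/3 + 40^2/5) - 3*12
     = 0.090909 * 433.333 - 36
     = 3.393939.
Step 4: Ties present; correction factor C = 1 - 12/(11^3 - 11) = 0.990909. Corrected H = 3.393939 / 0.990909 = 3.425076.
Step 5: Under H0, H ~ chi^2(2); p-value = 0.180407.
Step 6: alpha = 0.1. fail to reject H0.

H = 3.4251, df = 2, p = 0.180407, fail to reject H0.


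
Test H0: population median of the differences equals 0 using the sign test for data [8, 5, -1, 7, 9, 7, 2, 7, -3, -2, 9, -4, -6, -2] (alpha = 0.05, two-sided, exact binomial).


Step 1: Discard zero differences. Original n = 14; n_eff = number of nonzero differences = 14.
Nonzero differences (with sign): +8, +5, -1, +7, +9, +7, +2, +7, -3, -2, +9, -4, -6, -2
Step 2: Count signs: positive = 8, negative = 6.
Step 3: Under H0: P(positive) = 0.5, so the number of positives S ~ Bin(14, 0.5).
Step 4: Two-sided exact p-value = sum of Bin(14,0.5) probabilities at or below the observed probability = 0.790527.
Step 5: alpha = 0.05. fail to reject H0.

n_eff = 14, pos = 8, neg = 6, p = 0.790527, fail to reject H0.


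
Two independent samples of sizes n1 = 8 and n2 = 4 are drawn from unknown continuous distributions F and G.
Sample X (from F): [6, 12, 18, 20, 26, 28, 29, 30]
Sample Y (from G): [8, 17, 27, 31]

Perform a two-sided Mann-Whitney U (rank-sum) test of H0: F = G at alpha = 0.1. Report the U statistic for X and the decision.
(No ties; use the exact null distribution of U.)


Step 1: Combine and sort all 12 observations; assign midranks.
sorted (value, group): (6,X), (8,Y), (12,X), (17,Y), (18,X), (20,X), (26,X), (27,Y), (28,X), (29,X), (30,X), (31,Y)
ranks: 6->1, 8->2, 12->3, 17->4, 18->5, 20->6, 26->7, 27->8, 28->9, 29->10, 30->11, 31->12
Step 2: Rank sum for X: R1 = 1 + 3 + 5 + 6 + 7 + 9 + 10 + 11 = 52.
Step 3: U_X = R1 - n1(n1+1)/2 = 52 - 8*9/2 = 52 - 36 = 16.
       U_Y = n1*n2 - U_X = 32 - 16 = 16.
Step 4: No ties, so the exact null distribution of U (based on enumerating the C(12,8) = 495 equally likely rank assignments) gives the two-sided p-value.
Step 5: p-value = 1.000000; compare to alpha = 0.1. fail to reject H0.

U_X = 16, p = 1.000000, fail to reject H0 at alpha = 0.1.


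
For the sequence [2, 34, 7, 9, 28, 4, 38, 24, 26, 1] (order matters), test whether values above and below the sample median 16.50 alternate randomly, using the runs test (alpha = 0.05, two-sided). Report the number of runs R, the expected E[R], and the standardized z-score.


Step 1: Compute median = 16.50; label A = above, B = below.
Labels in order: BABBABAAAB  (n_A = 5, n_B = 5)
Step 2: Count runs R = 7.
Step 3: Under H0 (random ordering), E[R] = 2*n_A*n_B/(n_A+n_B) + 1 = 2*5*5/10 + 1 = 6.0000.
        Var[R] = 2*n_A*n_B*(2*n_A*n_B - n_A - n_B) / ((n_A+n_B)^2 * (n_A+n_B-1)) = 2000/900 = 2.2222.
        SD[R] = 1.4907.
Step 4: Continuity-corrected z = (R - 0.5 - E[R]) / SD[R] = (7 - 0.5 - 6.0000) / 1.4907 = 0.3354.
Step 5: Two-sided p-value via normal approximation = 2*(1 - Phi(|z|)) = 0.737316.
Step 6: alpha = 0.05. fail to reject H0.

R = 7, z = 0.3354, p = 0.737316, fail to reject H0.


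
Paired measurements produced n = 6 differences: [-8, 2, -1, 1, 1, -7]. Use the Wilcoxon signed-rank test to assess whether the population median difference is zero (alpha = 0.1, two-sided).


Step 1: Drop any zero differences (none here) and take |d_i|.
|d| = [8, 2, 1, 1, 1, 7]
Step 2: Midrank |d_i| (ties get averaged ranks).
ranks: |8|->6, |2|->4, |1|->2, |1|->2, |1|->2, |7|->5
Step 3: Attach original signs; sum ranks with positive sign and with negative sign.
W+ = 4 + 2 + 2 = 8
W- = 6 + 2 + 5 = 13
(Check: W+ + W- = 21 should equal n(n+1)/2 = 21.)
Step 4: Test statistic W = min(W+, W-) = 8.
Step 5: Ties in |d|, so use the tie-corrected normal approximation.
        E[W] = n(n+1)/4 = 6*7/4 = 10.5.
        Tie groups: |d|=1 (t=3); sum(t^3 - t) = 24.
        Var[W] = n(n+1)(2n+1)/24 - sum(t^3-t)/48 = 546/24 - 24/48 = 22.25.
        z = (W - E[W]) / sqrt(Var[W]) = (8 - 10.5) / 4.7170 = -0.5300.
        Two-sided p = 2*Phi(z) = 0.596113.
Step 6: alpha = 0.1. fail to reject H0.

W+ = 8, W- = 13, W = min = 8, p = 0.596113, fail to reject H0.


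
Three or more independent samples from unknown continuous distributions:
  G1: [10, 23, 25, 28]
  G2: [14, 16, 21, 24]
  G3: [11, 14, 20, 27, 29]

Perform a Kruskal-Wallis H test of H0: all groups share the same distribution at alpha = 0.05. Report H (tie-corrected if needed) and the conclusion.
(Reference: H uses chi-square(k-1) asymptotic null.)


Step 1: Combine all N = 13 observations and assign midranks.
sorted (value, group, rank): (10,G1,1), (11,G3,2), (14,G2,3.5), (14,G3,3.5), (16,G2,5), (20,G3,6), (21,G2,7), (23,G1,8), (24,G2,9), (25,G1,10), (27,G3,11), (28,G1,12), (29,G3,13)
Step 2: Sum ranks within each group.
R_1 = 31 (n_1 = 4)
R_2 = 24.5 (n_2 = 4)
R_3 = 35.5 (n_3 = 5)
Step 3: H = 12/(N(N+1)) * sum(R_i^2/n_i) - 3(N+1)
     = 12/(13*14) * (31^2/4 + 24.5^2/4 + 35.5^2/5) - 3*14
     = 0.065934 * 642.362 - 42
     = 0.353571.
Step 4: Ties present; correction factor C = 1 - 6/(13^3 - 13) = 0.997253. Corrected H = 0.353571 / 0.997253 = 0.354545.
Step 5: Under H0, H ~ chi^2(2); p-value = 0.837551.
Step 6: alpha = 0.05. fail to reject H0.

H = 0.3545, df = 2, p = 0.837551, fail to reject H0.


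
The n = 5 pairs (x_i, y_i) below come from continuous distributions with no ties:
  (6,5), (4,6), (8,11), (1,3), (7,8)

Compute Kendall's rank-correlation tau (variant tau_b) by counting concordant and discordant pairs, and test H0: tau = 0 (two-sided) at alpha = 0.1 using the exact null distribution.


Step 1: Enumerate the 10 unordered pairs (i,j) with i<j and classify each by sign(x_j-x_i) * sign(y_j-y_i).
  (1,2):dx=-2,dy=+1->D; (1,3):dx=+2,dy=+6->C; (1,4):dx=-5,dy=-2->C; (1,5):dx=+1,dy=+3->C
  (2,3):dx=+4,dy=+5->C; (2,4):dx=-3,dy=-3->C; (2,5):dx=+3,dy=+2->C; (3,4):dx=-7,dy=-8->C
  (3,5):dx=-1,dy=-3->C; (4,5):dx=+6,dy=+5->C
Step 2: C = 9, D = 1, total pairs = 10.
Step 3: tau = (C - D)/(n(n-1)/2) = (9 - 1)/10 = 0.800000.
Step 4: Exact two-sided p-value (enumerate n! = 120 permutations of y under H0): p = 0.083333.
Step 5: alpha = 0.1. reject H0.

tau_b = 0.8000 (C=9, D=1), p = 0.083333, reject H0.


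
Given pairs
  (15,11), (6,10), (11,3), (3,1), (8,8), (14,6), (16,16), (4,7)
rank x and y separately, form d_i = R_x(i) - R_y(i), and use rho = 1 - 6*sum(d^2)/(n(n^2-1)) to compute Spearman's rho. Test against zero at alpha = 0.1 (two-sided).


Step 1: Rank x and y separately (midranks; no ties here).
rank(x): 15->7, 6->3, 11->5, 3->1, 8->4, 14->6, 16->8, 4->2
rank(y): 11->7, 10->6, 3->2, 1->1, 8->5, 6->3, 16->8, 7->4
Step 2: d_i = R_x(i) - R_y(i); compute d_i^2.
  (7-7)^2=0, (3-6)^2=9, (5-2)^2=9, (1-1)^2=0, (4-5)^2=1, (6-3)^2=9, (8-8)^2=0, (2-4)^2=4
sum(d^2) = 32.
Step 3: rho = 1 - 6*32 / (8*(8^2 - 1)) = 1 - 192/504 = 0.619048.
Step 4: Under H0, t = rho * sqrt((n-2)/(1-rho^2)) = 1.9308 ~ t(6).
Step 5: Two-sided p-value from the t-distribution with 6 df = 0.101733.
Step 6: alpha = 0.1. fail to reject H0.

rho = 0.6190, p = 0.101733, fail to reject H0 at alpha = 0.1.


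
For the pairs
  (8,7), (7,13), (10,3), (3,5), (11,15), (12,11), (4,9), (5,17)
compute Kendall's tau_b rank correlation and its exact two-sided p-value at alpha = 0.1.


Step 1: Enumerate the 28 unordered pairs (i,j) with i<j and classify each by sign(x_j-x_i) * sign(y_j-y_i).
  (1,2):dx=-1,dy=+6->D; (1,3):dx=+2,dy=-4->D; (1,4):dx=-5,dy=-2->C; (1,5):dx=+3,dy=+8->C
  (1,6):dx=+4,dy=+4->C; (1,7):dx=-4,dy=+2->D; (1,8):dx=-3,dy=+10->D; (2,3):dx=+3,dy=-10->D
  (2,4):dx=-4,dy=-8->C; (2,5):dx=+4,dy=+2->C; (2,6):dx=+5,dy=-2->D; (2,7):dx=-3,dy=-4->C
  (2,8):dx=-2,dy=+4->D; (3,4):dx=-7,dy=+2->D; (3,5):dx=+1,dy=+12->C; (3,6):dx=+2,dy=+8->C
  (3,7):dx=-6,dy=+6->D; (3,8):dx=-5,dy=+14->D; (4,5):dx=+8,dy=+10->C; (4,6):dx=+9,dy=+6->C
  (4,7):dx=+1,dy=+4->C; (4,8):dx=+2,dy=+12->C; (5,6):dx=+1,dy=-4->D; (5,7):dx=-7,dy=-6->C
  (5,8):dx=-6,dy=+2->D; (6,7):dx=-8,dy=-2->C; (6,8):dx=-7,dy=+6->D; (7,8):dx=+1,dy=+8->C
Step 2: C = 15, D = 13, total pairs = 28.
Step 3: tau = (C - D)/(n(n-1)/2) = (15 - 13)/28 = 0.071429.
Step 4: Exact two-sided p-value (enumerate n! = 40320 permutations of y under H0): p = 0.904861.
Step 5: alpha = 0.1. fail to reject H0.

tau_b = 0.0714 (C=15, D=13), p = 0.904861, fail to reject H0.


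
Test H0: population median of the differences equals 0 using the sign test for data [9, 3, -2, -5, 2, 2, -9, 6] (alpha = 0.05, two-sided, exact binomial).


Step 1: Discard zero differences. Original n = 8; n_eff = number of nonzero differences = 8.
Nonzero differences (with sign): +9, +3, -2, -5, +2, +2, -9, +6
Step 2: Count signs: positive = 5, negative = 3.
Step 3: Under H0: P(positive) = 0.5, so the number of positives S ~ Bin(8, 0.5).
Step 4: Two-sided exact p-value = sum of Bin(8,0.5) probabilities at or below the observed probability = 0.726562.
Step 5: alpha = 0.05. fail to reject H0.

n_eff = 8, pos = 5, neg = 3, p = 0.726562, fail to reject H0.


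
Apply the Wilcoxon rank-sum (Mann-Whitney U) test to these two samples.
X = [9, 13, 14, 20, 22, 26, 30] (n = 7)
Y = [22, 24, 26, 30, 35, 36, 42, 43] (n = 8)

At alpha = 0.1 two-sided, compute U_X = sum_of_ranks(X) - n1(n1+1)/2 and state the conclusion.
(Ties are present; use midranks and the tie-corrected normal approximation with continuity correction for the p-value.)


Step 1: Combine and sort all 15 observations; assign midranks.
sorted (value, group): (9,X), (13,X), (14,X), (20,X), (22,X), (22,Y), (24,Y), (26,X), (26,Y), (30,X), (30,Y), (35,Y), (36,Y), (42,Y), (43,Y)
ranks: 9->1, 13->2, 14->3, 20->4, 22->5.5, 22->5.5, 24->7, 26->8.5, 26->8.5, 30->10.5, 30->10.5, 35->12, 36->13, 42->14, 43->15
Step 2: Rank sum for X: R1 = 1 + 2 + 3 + 4 + 5.5 + 8.5 + 10.5 = 34.5.
Step 3: U_X = R1 - n1(n1+1)/2 = 34.5 - 7*8/2 = 34.5 - 28 = 6.5.
       U_Y = n1*n2 - U_X = 56 - 6.5 = 49.5.
Step 4: Ties are present, so use the tie-corrected normal approximation (with continuity correction) for the p-value.
Step 5: p-value = 0.014817; compare to alpha = 0.1. reject H0.

U_X = 6.5, p = 0.014817, reject H0 at alpha = 0.1.


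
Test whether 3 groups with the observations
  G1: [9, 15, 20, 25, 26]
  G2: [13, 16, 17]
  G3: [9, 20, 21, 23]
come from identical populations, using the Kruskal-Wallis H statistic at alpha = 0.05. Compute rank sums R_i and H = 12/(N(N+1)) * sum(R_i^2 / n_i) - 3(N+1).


Step 1: Combine all N = 12 observations and assign midranks.
sorted (value, group, rank): (9,G1,1.5), (9,G3,1.5), (13,G2,3), (15,G1,4), (16,G2,5), (17,G2,6), (20,G1,7.5), (20,G3,7.5), (21,G3,9), (23,G3,10), (25,G1,11), (26,G1,12)
Step 2: Sum ranks within each group.
R_1 = 36 (n_1 = 5)
R_2 = 14 (n_2 = 3)
R_3 = 28 (n_3 = 4)
Step 3: H = 12/(N(N+1)) * sum(R_i^2/n_i) - 3(N+1)
     = 12/(12*13) * (36^2/5 + 14^2/3 + 28^2/4) - 3*13
     = 0.076923 * 520.533 - 39
     = 1.041026.
Step 4: Ties present; correction factor C = 1 - 12/(12^3 - 12) = 0.993007. Corrected H = 1.041026 / 0.993007 = 1.048357.
Step 5: Under H0, H ~ chi^2(2); p-value = 0.592042.
Step 6: alpha = 0.05. fail to reject H0.

H = 1.0484, df = 2, p = 0.592042, fail to reject H0.


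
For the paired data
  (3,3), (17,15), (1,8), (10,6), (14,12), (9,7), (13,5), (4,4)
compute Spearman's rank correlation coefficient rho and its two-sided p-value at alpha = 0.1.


Step 1: Rank x and y separately (midranks; no ties here).
rank(x): 3->2, 17->8, 1->1, 10->5, 14->7, 9->4, 13->6, 4->3
rank(y): 3->1, 15->8, 8->6, 6->4, 12->7, 7->5, 5->3, 4->2
Step 2: d_i = R_x(i) - R_y(i); compute d_i^2.
  (2-1)^2=1, (8-8)^2=0, (1-6)^2=25, (5-4)^2=1, (7-7)^2=0, (4-5)^2=1, (6-3)^2=9, (3-2)^2=1
sum(d^2) = 38.
Step 3: rho = 1 - 6*38 / (8*(8^2 - 1)) = 1 - 228/504 = 0.547619.
Step 4: Under H0, t = rho * sqrt((n-2)/(1-rho^2)) = 1.6031 ~ t(6).
Step 5: Two-sided p-value from the t-distribution with 6 df = 0.160026.
Step 6: alpha = 0.1. fail to reject H0.

rho = 0.5476, p = 0.160026, fail to reject H0 at alpha = 0.1.


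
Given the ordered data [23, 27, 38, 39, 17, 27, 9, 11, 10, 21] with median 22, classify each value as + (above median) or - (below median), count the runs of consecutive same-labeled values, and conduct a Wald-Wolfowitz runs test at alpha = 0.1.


Step 1: Compute median = 22; label A = above, B = below.
Labels in order: AAAABABBBB  (n_A = 5, n_B = 5)
Step 2: Count runs R = 4.
Step 3: Under H0 (random ordering), E[R] = 2*n_A*n_B/(n_A+n_B) + 1 = 2*5*5/10 + 1 = 6.0000.
        Var[R] = 2*n_A*n_B*(2*n_A*n_B - n_A - n_B) / ((n_A+n_B)^2 * (n_A+n_B-1)) = 2000/900 = 2.2222.
        SD[R] = 1.4907.
Step 4: Continuity-corrected z = (R + 0.5 - E[R]) / SD[R] = (4 + 0.5 - 6.0000) / 1.4907 = -1.0062.
Step 5: Two-sided p-value via normal approximation = 2*(1 - Phi(|z|)) = 0.314305.
Step 6: alpha = 0.1. fail to reject H0.

R = 4, z = -1.0062, p = 0.314305, fail to reject H0.


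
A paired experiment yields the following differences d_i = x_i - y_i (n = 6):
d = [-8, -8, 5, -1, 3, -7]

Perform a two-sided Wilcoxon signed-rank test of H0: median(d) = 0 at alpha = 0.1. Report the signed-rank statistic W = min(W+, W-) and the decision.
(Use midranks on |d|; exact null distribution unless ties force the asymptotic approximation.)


Step 1: Drop any zero differences (none here) and take |d_i|.
|d| = [8, 8, 5, 1, 3, 7]
Step 2: Midrank |d_i| (ties get averaged ranks).
ranks: |8|->5.5, |8|->5.5, |5|->3, |1|->1, |3|->2, |7|->4
Step 3: Attach original signs; sum ranks with positive sign and with negative sign.
W+ = 3 + 2 = 5
W- = 5.5 + 5.5 + 1 + 4 = 16
(Check: W+ + W- = 21 should equal n(n+1)/2 = 21.)
Step 4: Test statistic W = min(W+, W-) = 5.
Step 5: Ties in |d|, so use the tie-corrected normal approximation.
        E[W] = n(n+1)/4 = 6*7/4 = 10.5.
        Tie groups: |d|=8 (t=2); sum(t^3 - t) = 6.
        Var[W] = n(n+1)(2n+1)/24 - sum(t^3-t)/48 = 546/24 - 6/48 = 22.625.
        z = (W - E[W]) / sqrt(Var[W]) = (5 - 10.5) / 4.7566 = -1.1563.
        Two-sided p = 2*Phi(z) = 0.247561.
Step 6: alpha = 0.1. fail to reject H0.

W+ = 5, W- = 16, W = min = 5, p = 0.247561, fail to reject H0.


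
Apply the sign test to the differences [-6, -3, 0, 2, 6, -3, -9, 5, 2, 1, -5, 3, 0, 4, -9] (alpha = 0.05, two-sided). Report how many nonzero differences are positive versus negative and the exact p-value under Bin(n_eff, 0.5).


Step 1: Discard zero differences. Original n = 15; n_eff = number of nonzero differences = 13.
Nonzero differences (with sign): -6, -3, +2, +6, -3, -9, +5, +2, +1, -5, +3, +4, -9
Step 2: Count signs: positive = 7, negative = 6.
Step 3: Under H0: P(positive) = 0.5, so the number of positives S ~ Bin(13, 0.5).
Step 4: Two-sided exact p-value = sum of Bin(13,0.5) probabilities at or below the observed probability = 1.000000.
Step 5: alpha = 0.05. fail to reject H0.

n_eff = 13, pos = 7, neg = 6, p = 1.000000, fail to reject H0.


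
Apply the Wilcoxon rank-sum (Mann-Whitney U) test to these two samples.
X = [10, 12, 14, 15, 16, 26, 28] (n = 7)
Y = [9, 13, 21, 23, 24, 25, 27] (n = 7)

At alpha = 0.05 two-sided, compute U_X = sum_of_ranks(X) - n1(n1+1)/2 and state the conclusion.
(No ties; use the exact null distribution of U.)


Step 1: Combine and sort all 14 observations; assign midranks.
sorted (value, group): (9,Y), (10,X), (12,X), (13,Y), (14,X), (15,X), (16,X), (21,Y), (23,Y), (24,Y), (25,Y), (26,X), (27,Y), (28,X)
ranks: 9->1, 10->2, 12->3, 13->4, 14->5, 15->6, 16->7, 21->8, 23->9, 24->10, 25->11, 26->12, 27->13, 28->14
Step 2: Rank sum for X: R1 = 2 + 3 + 5 + 6 + 7 + 12 + 14 = 49.
Step 3: U_X = R1 - n1(n1+1)/2 = 49 - 7*8/2 = 49 - 28 = 21.
       U_Y = n1*n2 - U_X = 49 - 21 = 28.
Step 4: No ties, so the exact null distribution of U (based on enumerating the C(14,7) = 3432 equally likely rank assignments) gives the two-sided p-value.
Step 5: p-value = 0.710373; compare to alpha = 0.05. fail to reject H0.

U_X = 21, p = 0.710373, fail to reject H0 at alpha = 0.05.


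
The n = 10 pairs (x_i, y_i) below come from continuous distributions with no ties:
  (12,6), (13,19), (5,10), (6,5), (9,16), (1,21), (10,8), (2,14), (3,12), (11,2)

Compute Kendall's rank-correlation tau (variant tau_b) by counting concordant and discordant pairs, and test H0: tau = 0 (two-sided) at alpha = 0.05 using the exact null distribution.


Step 1: Enumerate the 45 unordered pairs (i,j) with i<j and classify each by sign(x_j-x_i) * sign(y_j-y_i).
  (1,2):dx=+1,dy=+13->C; (1,3):dx=-7,dy=+4->D; (1,4):dx=-6,dy=-1->C; (1,5):dx=-3,dy=+10->D
  (1,6):dx=-11,dy=+15->D; (1,7):dx=-2,dy=+2->D; (1,8):dx=-10,dy=+8->D; (1,9):dx=-9,dy=+6->D
  (1,10):dx=-1,dy=-4->C; (2,3):dx=-8,dy=-9->C; (2,4):dx=-7,dy=-14->C; (2,5):dx=-4,dy=-3->C
  (2,6):dx=-12,dy=+2->D; (2,7):dx=-3,dy=-11->C; (2,8):dx=-11,dy=-5->C; (2,9):dx=-10,dy=-7->C
  (2,10):dx=-2,dy=-17->C; (3,4):dx=+1,dy=-5->D; (3,5):dx=+4,dy=+6->C; (3,6):dx=-4,dy=+11->D
  (3,7):dx=+5,dy=-2->D; (3,8):dx=-3,dy=+4->D; (3,9):dx=-2,dy=+2->D; (3,10):dx=+6,dy=-8->D
  (4,5):dx=+3,dy=+11->C; (4,6):dx=-5,dy=+16->D; (4,7):dx=+4,dy=+3->C; (4,8):dx=-4,dy=+9->D
  (4,9):dx=-3,dy=+7->D; (4,10):dx=+5,dy=-3->D; (5,6):dx=-8,dy=+5->D; (5,7):dx=+1,dy=-8->D
  (5,8):dx=-7,dy=-2->C; (5,9):dx=-6,dy=-4->C; (5,10):dx=+2,dy=-14->D; (6,7):dx=+9,dy=-13->D
  (6,8):dx=+1,dy=-7->D; (6,9):dx=+2,dy=-9->D; (6,10):dx=+10,dy=-19->D; (7,8):dx=-8,dy=+6->D
  (7,9):dx=-7,dy=+4->D; (7,10):dx=+1,dy=-6->D; (8,9):dx=+1,dy=-2->D; (8,10):dx=+9,dy=-12->D
  (9,10):dx=+8,dy=-10->D
Step 2: C = 15, D = 30, total pairs = 45.
Step 3: tau = (C - D)/(n(n-1)/2) = (15 - 30)/45 = -0.333333.
Step 4: Exact two-sided p-value (enumerate n! = 3628800 permutations of y under H0): p = 0.216373.
Step 5: alpha = 0.05. fail to reject H0.

tau_b = -0.3333 (C=15, D=30), p = 0.216373, fail to reject H0.


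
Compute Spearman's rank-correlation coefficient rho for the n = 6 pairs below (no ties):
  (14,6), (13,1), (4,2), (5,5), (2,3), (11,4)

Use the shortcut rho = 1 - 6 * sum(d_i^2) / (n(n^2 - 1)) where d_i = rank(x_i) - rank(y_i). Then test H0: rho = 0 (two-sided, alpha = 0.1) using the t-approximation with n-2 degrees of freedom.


Step 1: Rank x and y separately (midranks; no ties here).
rank(x): 14->6, 13->5, 4->2, 5->3, 2->1, 11->4
rank(y): 6->6, 1->1, 2->2, 5->5, 3->3, 4->4
Step 2: d_i = R_x(i) - R_y(i); compute d_i^2.
  (6-6)^2=0, (5-1)^2=16, (2-2)^2=0, (3-5)^2=4, (1-3)^2=4, (4-4)^2=0
sum(d^2) = 24.
Step 3: rho = 1 - 6*24 / (6*(6^2 - 1)) = 1 - 144/210 = 0.314286.
Step 4: Under H0, t = rho * sqrt((n-2)/(1-rho^2)) = 0.6621 ~ t(4).
Step 5: Two-sided p-value from the t-distribution with 4 df = 0.544093.
Step 6: alpha = 0.1. fail to reject H0.

rho = 0.3143, p = 0.544093, fail to reject H0 at alpha = 0.1.


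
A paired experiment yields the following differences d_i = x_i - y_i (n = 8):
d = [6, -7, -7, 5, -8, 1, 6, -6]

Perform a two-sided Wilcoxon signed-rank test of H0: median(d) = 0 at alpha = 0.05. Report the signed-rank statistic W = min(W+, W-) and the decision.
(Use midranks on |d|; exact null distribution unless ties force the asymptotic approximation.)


Step 1: Drop any zero differences (none here) and take |d_i|.
|d| = [6, 7, 7, 5, 8, 1, 6, 6]
Step 2: Midrank |d_i| (ties get averaged ranks).
ranks: |6|->4, |7|->6.5, |7|->6.5, |5|->2, |8|->8, |1|->1, |6|->4, |6|->4
Step 3: Attach original signs; sum ranks with positive sign and with negative sign.
W+ = 4 + 2 + 1 + 4 = 11
W- = 6.5 + 6.5 + 8 + 4 = 25
(Check: W+ + W- = 36 should equal n(n+1)/2 = 36.)
Step 4: Test statistic W = min(W+, W-) = 11.
Step 5: Ties in |d|, so use the tie-corrected normal approximation.
        E[W] = n(n+1)/4 = 8*9/4 = 18.
        Tie groups: |d|=6 (t=3), |d|=7 (t=2); sum(t^3 - t) = 30.
        Var[W] = n(n+1)(2n+1)/24 - sum(t^3-t)/48 = 1224/24 - 30/48 = 50.375.
        z = (W - E[W]) / sqrt(Var[W]) = (11 - 18) / 7.0975 = -0.9863.
        Two-sided p = 2*Phi(z) = 0.324007.
Step 6: alpha = 0.05. fail to reject H0.

W+ = 11, W- = 25, W = min = 11, p = 0.324007, fail to reject H0.


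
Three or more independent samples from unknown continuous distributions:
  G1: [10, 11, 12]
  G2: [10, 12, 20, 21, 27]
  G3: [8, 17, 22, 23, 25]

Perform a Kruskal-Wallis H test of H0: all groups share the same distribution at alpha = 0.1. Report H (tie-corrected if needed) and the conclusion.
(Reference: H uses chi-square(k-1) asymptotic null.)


Step 1: Combine all N = 13 observations and assign midranks.
sorted (value, group, rank): (8,G3,1), (10,G1,2.5), (10,G2,2.5), (11,G1,4), (12,G1,5.5), (12,G2,5.5), (17,G3,7), (20,G2,8), (21,G2,9), (22,G3,10), (23,G3,11), (25,G3,12), (27,G2,13)
Step 2: Sum ranks within each group.
R_1 = 12 (n_1 = 3)
R_2 = 38 (n_2 = 5)
R_3 = 41 (n_3 = 5)
Step 3: H = 12/(N(N+1)) * sum(R_i^2/n_i) - 3(N+1)
     = 12/(13*14) * (12^2/3 + 38^2/5 + 41^2/5) - 3*14
     = 0.065934 * 673 - 42
     = 2.373626.
Step 4: Ties present; correction factor C = 1 - 12/(13^3 - 13) = 0.994505. Corrected H = 2.373626 / 0.994505 = 2.386740.
Step 5: Under H0, H ~ chi^2(2); p-value = 0.303198.
Step 6: alpha = 0.1. fail to reject H0.

H = 2.3867, df = 2, p = 0.303198, fail to reject H0.


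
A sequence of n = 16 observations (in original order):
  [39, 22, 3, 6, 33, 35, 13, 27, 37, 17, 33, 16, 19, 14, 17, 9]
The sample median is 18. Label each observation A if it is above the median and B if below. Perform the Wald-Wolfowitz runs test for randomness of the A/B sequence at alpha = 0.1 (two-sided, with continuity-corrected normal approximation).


Step 1: Compute median = 18; label A = above, B = below.
Labels in order: AABBAABAABABABBB  (n_A = 8, n_B = 8)
Step 2: Count runs R = 10.
Step 3: Under H0 (random ordering), E[R] = 2*n_A*n_B/(n_A+n_B) + 1 = 2*8*8/16 + 1 = 9.0000.
        Var[R] = 2*n_A*n_B*(2*n_A*n_B - n_A - n_B) / ((n_A+n_B)^2 * (n_A+n_B-1)) = 14336/3840 = 3.7333.
        SD[R] = 1.9322.
Step 4: Continuity-corrected z = (R - 0.5 - E[R]) / SD[R] = (10 - 0.5 - 9.0000) / 1.9322 = 0.2588.
Step 5: Two-sided p-value via normal approximation = 2*(1 - Phi(|z|)) = 0.795809.
Step 6: alpha = 0.1. fail to reject H0.

R = 10, z = 0.2588, p = 0.795809, fail to reject H0.


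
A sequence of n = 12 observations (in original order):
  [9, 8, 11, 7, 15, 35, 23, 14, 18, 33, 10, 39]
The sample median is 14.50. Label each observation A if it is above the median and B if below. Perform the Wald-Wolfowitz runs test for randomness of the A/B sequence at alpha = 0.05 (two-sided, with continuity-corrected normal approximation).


Step 1: Compute median = 14.50; label A = above, B = below.
Labels in order: BBBBAAABAABA  (n_A = 6, n_B = 6)
Step 2: Count runs R = 6.
Step 3: Under H0 (random ordering), E[R] = 2*n_A*n_B/(n_A+n_B) + 1 = 2*6*6/12 + 1 = 7.0000.
        Var[R] = 2*n_A*n_B*(2*n_A*n_B - n_A - n_B) / ((n_A+n_B)^2 * (n_A+n_B-1)) = 4320/1584 = 2.7273.
        SD[R] = 1.6514.
Step 4: Continuity-corrected z = (R + 0.5 - E[R]) / SD[R] = (6 + 0.5 - 7.0000) / 1.6514 = -0.3028.
Step 5: Two-sided p-value via normal approximation = 2*(1 - Phi(|z|)) = 0.762069.
Step 6: alpha = 0.05. fail to reject H0.

R = 6, z = -0.3028, p = 0.762069, fail to reject H0.


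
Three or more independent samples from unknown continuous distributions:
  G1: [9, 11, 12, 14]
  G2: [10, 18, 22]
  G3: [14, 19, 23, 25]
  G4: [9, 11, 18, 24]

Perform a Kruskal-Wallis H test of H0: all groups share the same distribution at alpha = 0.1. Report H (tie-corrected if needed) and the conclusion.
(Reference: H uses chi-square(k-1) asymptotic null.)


Step 1: Combine all N = 15 observations and assign midranks.
sorted (value, group, rank): (9,G1,1.5), (9,G4,1.5), (10,G2,3), (11,G1,4.5), (11,G4,4.5), (12,G1,6), (14,G1,7.5), (14,G3,7.5), (18,G2,9.5), (18,G4,9.5), (19,G3,11), (22,G2,12), (23,G3,13), (24,G4,14), (25,G3,15)
Step 2: Sum ranks within each group.
R_1 = 19.5 (n_1 = 4)
R_2 = 24.5 (n_2 = 3)
R_3 = 46.5 (n_3 = 4)
R_4 = 29.5 (n_4 = 4)
Step 3: H = 12/(N(N+1)) * sum(R_i^2/n_i) - 3(N+1)
     = 12/(15*16) * (19.5^2/4 + 24.5^2/3 + 46.5^2/4 + 29.5^2/4) - 3*16
     = 0.050000 * 1053.27 - 48
     = 4.663542.
Step 4: Ties present; correction factor C = 1 - 24/(15^3 - 15) = 0.992857. Corrected H = 4.663542 / 0.992857 = 4.697092.
Step 5: Under H0, H ~ chi^2(3); p-value = 0.195370.
Step 6: alpha = 0.1. fail to reject H0.

H = 4.6971, df = 3, p = 0.195370, fail to reject H0.


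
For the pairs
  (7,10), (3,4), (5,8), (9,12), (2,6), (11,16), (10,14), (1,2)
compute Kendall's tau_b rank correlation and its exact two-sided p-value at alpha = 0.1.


Step 1: Enumerate the 28 unordered pairs (i,j) with i<j and classify each by sign(x_j-x_i) * sign(y_j-y_i).
  (1,2):dx=-4,dy=-6->C; (1,3):dx=-2,dy=-2->C; (1,4):dx=+2,dy=+2->C; (1,5):dx=-5,dy=-4->C
  (1,6):dx=+4,dy=+6->C; (1,7):dx=+3,dy=+4->C; (1,8):dx=-6,dy=-8->C; (2,3):dx=+2,dy=+4->C
  (2,4):dx=+6,dy=+8->C; (2,5):dx=-1,dy=+2->D; (2,6):dx=+8,dy=+12->C; (2,7):dx=+7,dy=+10->C
  (2,8):dx=-2,dy=-2->C; (3,4):dx=+4,dy=+4->C; (3,5):dx=-3,dy=-2->C; (3,6):dx=+6,dy=+8->C
  (3,7):dx=+5,dy=+6->C; (3,8):dx=-4,dy=-6->C; (4,5):dx=-7,dy=-6->C; (4,6):dx=+2,dy=+4->C
  (4,7):dx=+1,dy=+2->C; (4,8):dx=-8,dy=-10->C; (5,6):dx=+9,dy=+10->C; (5,7):dx=+8,dy=+8->C
  (5,8):dx=-1,dy=-4->C; (6,7):dx=-1,dy=-2->C; (6,8):dx=-10,dy=-14->C; (7,8):dx=-9,dy=-12->C
Step 2: C = 27, D = 1, total pairs = 28.
Step 3: tau = (C - D)/(n(n-1)/2) = (27 - 1)/28 = 0.928571.
Step 4: Exact two-sided p-value (enumerate n! = 40320 permutations of y under H0): p = 0.000397.
Step 5: alpha = 0.1. reject H0.

tau_b = 0.9286 (C=27, D=1), p = 0.000397, reject H0.


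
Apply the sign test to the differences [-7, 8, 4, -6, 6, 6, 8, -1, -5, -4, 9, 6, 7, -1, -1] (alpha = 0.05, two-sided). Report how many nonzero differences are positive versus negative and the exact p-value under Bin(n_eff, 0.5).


Step 1: Discard zero differences. Original n = 15; n_eff = number of nonzero differences = 15.
Nonzero differences (with sign): -7, +8, +4, -6, +6, +6, +8, -1, -5, -4, +9, +6, +7, -1, -1
Step 2: Count signs: positive = 8, negative = 7.
Step 3: Under H0: P(positive) = 0.5, so the number of positives S ~ Bin(15, 0.5).
Step 4: Two-sided exact p-value = sum of Bin(15,0.5) probabilities at or below the observed probability = 1.000000.
Step 5: alpha = 0.05. fail to reject H0.

n_eff = 15, pos = 8, neg = 7, p = 1.000000, fail to reject H0.


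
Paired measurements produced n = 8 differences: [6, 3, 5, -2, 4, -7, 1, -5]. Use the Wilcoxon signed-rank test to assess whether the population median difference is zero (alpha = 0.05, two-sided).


Step 1: Drop any zero differences (none here) and take |d_i|.
|d| = [6, 3, 5, 2, 4, 7, 1, 5]
Step 2: Midrank |d_i| (ties get averaged ranks).
ranks: |6|->7, |3|->3, |5|->5.5, |2|->2, |4|->4, |7|->8, |1|->1, |5|->5.5
Step 3: Attach original signs; sum ranks with positive sign and with negative sign.
W+ = 7 + 3 + 5.5 + 4 + 1 = 20.5
W- = 2 + 8 + 5.5 = 15.5
(Check: W+ + W- = 36 should equal n(n+1)/2 = 36.)
Step 4: Test statistic W = min(W+, W-) = 15.5.
Step 5: Ties in |d|, so use the tie-corrected normal approximation.
        E[W] = n(n+1)/4 = 8*9/4 = 18.
        Tie groups: |d|=5 (t=2); sum(t^3 - t) = 6.
        Var[W] = n(n+1)(2n+1)/24 - sum(t^3-t)/48 = 1224/24 - 6/48 = 50.875.
        z = (W - E[W]) / sqrt(Var[W]) = (15.5 - 18) / 7.1327 = -0.3505.
        Two-sided p = 2*Phi(z) = 0.725964.
Step 6: alpha = 0.05. fail to reject H0.

W+ = 20.5, W- = 15.5, W = min = 15.5, p = 0.725964, fail to reject H0.


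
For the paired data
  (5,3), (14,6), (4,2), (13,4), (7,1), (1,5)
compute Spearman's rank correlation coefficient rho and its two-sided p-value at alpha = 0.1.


Step 1: Rank x and y separately (midranks; no ties here).
rank(x): 5->3, 14->6, 4->2, 13->5, 7->4, 1->1
rank(y): 3->3, 6->6, 2->2, 4->4, 1->1, 5->5
Step 2: d_i = R_x(i) - R_y(i); compute d_i^2.
  (3-3)^2=0, (6-6)^2=0, (2-2)^2=0, (5-4)^2=1, (4-1)^2=9, (1-5)^2=16
sum(d^2) = 26.
Step 3: rho = 1 - 6*26 / (6*(6^2 - 1)) = 1 - 156/210 = 0.257143.
Step 4: Under H0, t = rho * sqrt((n-2)/(1-rho^2)) = 0.5322 ~ t(4).
Step 5: Two-sided p-value from the t-distribution with 4 df = 0.622787.
Step 6: alpha = 0.1. fail to reject H0.

rho = 0.2571, p = 0.622787, fail to reject H0 at alpha = 0.1.


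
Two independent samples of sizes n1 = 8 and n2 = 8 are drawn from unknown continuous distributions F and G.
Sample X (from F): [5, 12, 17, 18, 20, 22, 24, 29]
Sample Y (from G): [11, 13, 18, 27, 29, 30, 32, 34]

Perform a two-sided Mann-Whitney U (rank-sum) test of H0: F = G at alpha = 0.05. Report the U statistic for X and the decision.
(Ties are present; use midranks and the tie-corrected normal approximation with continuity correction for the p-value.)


Step 1: Combine and sort all 16 observations; assign midranks.
sorted (value, group): (5,X), (11,Y), (12,X), (13,Y), (17,X), (18,X), (18,Y), (20,X), (22,X), (24,X), (27,Y), (29,X), (29,Y), (30,Y), (32,Y), (34,Y)
ranks: 5->1, 11->2, 12->3, 13->4, 17->5, 18->6.5, 18->6.5, 20->8, 22->9, 24->10, 27->11, 29->12.5, 29->12.5, 30->14, 32->15, 34->16
Step 2: Rank sum for X: R1 = 1 + 3 + 5 + 6.5 + 8 + 9 + 10 + 12.5 = 55.
Step 3: U_X = R1 - n1(n1+1)/2 = 55 - 8*9/2 = 55 - 36 = 19.
       U_Y = n1*n2 - U_X = 64 - 19 = 45.
Step 4: Ties are present, so use the tie-corrected normal approximation (with continuity correction) for the p-value.
Step 5: p-value = 0.188612; compare to alpha = 0.05. fail to reject H0.

U_X = 19, p = 0.188612, fail to reject H0 at alpha = 0.05.


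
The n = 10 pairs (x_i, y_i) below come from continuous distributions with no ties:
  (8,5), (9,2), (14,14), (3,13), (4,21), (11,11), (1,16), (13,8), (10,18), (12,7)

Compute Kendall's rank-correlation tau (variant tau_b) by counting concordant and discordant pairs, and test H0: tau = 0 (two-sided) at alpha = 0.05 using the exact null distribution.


Step 1: Enumerate the 45 unordered pairs (i,j) with i<j and classify each by sign(x_j-x_i) * sign(y_j-y_i).
  (1,2):dx=+1,dy=-3->D; (1,3):dx=+6,dy=+9->C; (1,4):dx=-5,dy=+8->D; (1,5):dx=-4,dy=+16->D
  (1,6):dx=+3,dy=+6->C; (1,7):dx=-7,dy=+11->D; (1,8):dx=+5,dy=+3->C; (1,9):dx=+2,dy=+13->C
  (1,10):dx=+4,dy=+2->C; (2,3):dx=+5,dy=+12->C; (2,4):dx=-6,dy=+11->D; (2,5):dx=-5,dy=+19->D
  (2,6):dx=+2,dy=+9->C; (2,7):dx=-8,dy=+14->D; (2,8):dx=+4,dy=+6->C; (2,9):dx=+1,dy=+16->C
  (2,10):dx=+3,dy=+5->C; (3,4):dx=-11,dy=-1->C; (3,5):dx=-10,dy=+7->D; (3,6):dx=-3,dy=-3->C
  (3,7):dx=-13,dy=+2->D; (3,8):dx=-1,dy=-6->C; (3,9):dx=-4,dy=+4->D; (3,10):dx=-2,dy=-7->C
  (4,5):dx=+1,dy=+8->C; (4,6):dx=+8,dy=-2->D; (4,7):dx=-2,dy=+3->D; (4,8):dx=+10,dy=-5->D
  (4,9):dx=+7,dy=+5->C; (4,10):dx=+9,dy=-6->D; (5,6):dx=+7,dy=-10->D; (5,7):dx=-3,dy=-5->C
  (5,8):dx=+9,dy=-13->D; (5,9):dx=+6,dy=-3->D; (5,10):dx=+8,dy=-14->D; (6,7):dx=-10,dy=+5->D
  (6,8):dx=+2,dy=-3->D; (6,9):dx=-1,dy=+7->D; (6,10):dx=+1,dy=-4->D; (7,8):dx=+12,dy=-8->D
  (7,9):dx=+9,dy=+2->C; (7,10):dx=+11,dy=-9->D; (8,9):dx=-3,dy=+10->D; (8,10):dx=-1,dy=-1->C
  (9,10):dx=+2,dy=-11->D
Step 2: C = 19, D = 26, total pairs = 45.
Step 3: tau = (C - D)/(n(n-1)/2) = (19 - 26)/45 = -0.155556.
Step 4: Exact two-sided p-value (enumerate n! = 3628800 permutations of y under H0): p = 0.600654.
Step 5: alpha = 0.05. fail to reject H0.

tau_b = -0.1556 (C=19, D=26), p = 0.600654, fail to reject H0.


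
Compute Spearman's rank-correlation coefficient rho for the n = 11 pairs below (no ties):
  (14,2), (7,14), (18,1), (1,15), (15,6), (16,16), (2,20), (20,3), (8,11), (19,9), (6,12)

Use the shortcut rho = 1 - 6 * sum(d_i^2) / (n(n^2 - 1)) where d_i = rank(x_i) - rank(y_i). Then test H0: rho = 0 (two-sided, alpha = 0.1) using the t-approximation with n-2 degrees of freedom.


Step 1: Rank x and y separately (midranks; no ties here).
rank(x): 14->6, 7->4, 18->9, 1->1, 15->7, 16->8, 2->2, 20->11, 8->5, 19->10, 6->3
rank(y): 2->2, 14->8, 1->1, 15->9, 6->4, 16->10, 20->11, 3->3, 11->6, 9->5, 12->7
Step 2: d_i = R_x(i) - R_y(i); compute d_i^2.
  (6-2)^2=16, (4-8)^2=16, (9-1)^2=64, (1-9)^2=64, (7-4)^2=9, (8-10)^2=4, (2-11)^2=81, (11-3)^2=64, (5-6)^2=1, (10-5)^2=25, (3-7)^2=16
sum(d^2) = 360.
Step 3: rho = 1 - 6*360 / (11*(11^2 - 1)) = 1 - 2160/1320 = -0.636364.
Step 4: Under H0, t = rho * sqrt((n-2)/(1-rho^2)) = -2.4749 ~ t(9).
Step 5: Two-sided p-value from the t-distribution with 9 df = 0.035287.
Step 6: alpha = 0.1. reject H0.

rho = -0.6364, p = 0.035287, reject H0 at alpha = 0.1.


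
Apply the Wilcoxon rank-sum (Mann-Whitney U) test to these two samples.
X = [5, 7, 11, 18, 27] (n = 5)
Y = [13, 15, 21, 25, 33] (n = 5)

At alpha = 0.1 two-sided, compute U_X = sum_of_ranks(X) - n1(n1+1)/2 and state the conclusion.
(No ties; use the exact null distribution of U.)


Step 1: Combine and sort all 10 observations; assign midranks.
sorted (value, group): (5,X), (7,X), (11,X), (13,Y), (15,Y), (18,X), (21,Y), (25,Y), (27,X), (33,Y)
ranks: 5->1, 7->2, 11->3, 13->4, 15->5, 18->6, 21->7, 25->8, 27->9, 33->10
Step 2: Rank sum for X: R1 = 1 + 2 + 3 + 6 + 9 = 21.
Step 3: U_X = R1 - n1(n1+1)/2 = 21 - 5*6/2 = 21 - 15 = 6.
       U_Y = n1*n2 - U_X = 25 - 6 = 19.
Step 4: No ties, so the exact null distribution of U (based on enumerating the C(10,5) = 252 equally likely rank assignments) gives the two-sided p-value.
Step 5: p-value = 0.222222; compare to alpha = 0.1. fail to reject H0.

U_X = 6, p = 0.222222, fail to reject H0 at alpha = 0.1.


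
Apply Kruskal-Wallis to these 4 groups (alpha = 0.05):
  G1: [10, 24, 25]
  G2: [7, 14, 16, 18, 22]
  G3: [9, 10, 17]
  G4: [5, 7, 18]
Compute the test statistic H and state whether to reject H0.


Step 1: Combine all N = 14 observations and assign midranks.
sorted (value, group, rank): (5,G4,1), (7,G2,2.5), (7,G4,2.5), (9,G3,4), (10,G1,5.5), (10,G3,5.5), (14,G2,7), (16,G2,8), (17,G3,9), (18,G2,10.5), (18,G4,10.5), (22,G2,12), (24,G1,13), (25,G1,14)
Step 2: Sum ranks within each group.
R_1 = 32.5 (n_1 = 3)
R_2 = 40 (n_2 = 5)
R_3 = 18.5 (n_3 = 3)
R_4 = 14 (n_4 = 3)
Step 3: H = 12/(N(N+1)) * sum(R_i^2/n_i) - 3(N+1)
     = 12/(14*15) * (32.5^2/3 + 40^2/5 + 18.5^2/3 + 14^2/3) - 3*15
     = 0.057143 * 851.5 - 45
     = 3.657143.
Step 4: Ties present; correction factor C = 1 - 18/(14^3 - 14) = 0.993407. Corrected H = 3.657143 / 0.993407 = 3.681416.
Step 5: Under H0, H ~ chi^2(3); p-value = 0.297984.
Step 6: alpha = 0.05. fail to reject H0.

H = 3.6814, df = 3, p = 0.297984, fail to reject H0.


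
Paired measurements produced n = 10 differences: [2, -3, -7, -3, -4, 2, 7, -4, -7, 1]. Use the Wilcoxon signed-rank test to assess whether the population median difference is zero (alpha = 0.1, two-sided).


Step 1: Drop any zero differences (none here) and take |d_i|.
|d| = [2, 3, 7, 3, 4, 2, 7, 4, 7, 1]
Step 2: Midrank |d_i| (ties get averaged ranks).
ranks: |2|->2.5, |3|->4.5, |7|->9, |3|->4.5, |4|->6.5, |2|->2.5, |7|->9, |4|->6.5, |7|->9, |1|->1
Step 3: Attach original signs; sum ranks with positive sign and with negative sign.
W+ = 2.5 + 2.5 + 9 + 1 = 15
W- = 4.5 + 9 + 4.5 + 6.5 + 6.5 + 9 = 40
(Check: W+ + W- = 55 should equal n(n+1)/2 = 55.)
Step 4: Test statistic W = min(W+, W-) = 15.
Step 5: Ties in |d|, so use the tie-corrected normal approximation.
        E[W] = n(n+1)/4 = 10*11/4 = 27.5.
        Tie groups: |d|=2 (t=2), |d|=3 (t=2), |d|=4 (t=2), |d|=7 (t=3); sum(t^3 - t) = 42.
        Var[W] = n(n+1)(2n+1)/24 - sum(t^3-t)/48 = 2310/24 - 42/48 = 95.375.
        z = (W - E[W]) / sqrt(Var[W]) = (15 - 27.5) / 9.7660 = -1.2799.
        Two-sided p = 2*Phi(z) = 0.200563.
Step 6: alpha = 0.1. fail to reject H0.

W+ = 15, W- = 40, W = min = 15, p = 0.200563, fail to reject H0.


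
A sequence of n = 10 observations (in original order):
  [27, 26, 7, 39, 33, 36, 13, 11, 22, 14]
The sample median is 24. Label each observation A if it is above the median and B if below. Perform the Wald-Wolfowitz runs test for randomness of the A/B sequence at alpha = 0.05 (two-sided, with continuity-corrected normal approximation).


Step 1: Compute median = 24; label A = above, B = below.
Labels in order: AABAAABBBB  (n_A = 5, n_B = 5)
Step 2: Count runs R = 4.
Step 3: Under H0 (random ordering), E[R] = 2*n_A*n_B/(n_A+n_B) + 1 = 2*5*5/10 + 1 = 6.0000.
        Var[R] = 2*n_A*n_B*(2*n_A*n_B - n_A - n_B) / ((n_A+n_B)^2 * (n_A+n_B-1)) = 2000/900 = 2.2222.
        SD[R] = 1.4907.
Step 4: Continuity-corrected z = (R + 0.5 - E[R]) / SD[R] = (4 + 0.5 - 6.0000) / 1.4907 = -1.0062.
Step 5: Two-sided p-value via normal approximation = 2*(1 - Phi(|z|)) = 0.314305.
Step 6: alpha = 0.05. fail to reject H0.

R = 4, z = -1.0062, p = 0.314305, fail to reject H0.


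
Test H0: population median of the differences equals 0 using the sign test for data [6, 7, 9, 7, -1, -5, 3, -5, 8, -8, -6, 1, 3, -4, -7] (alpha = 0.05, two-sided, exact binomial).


Step 1: Discard zero differences. Original n = 15; n_eff = number of nonzero differences = 15.
Nonzero differences (with sign): +6, +7, +9, +7, -1, -5, +3, -5, +8, -8, -6, +1, +3, -4, -7
Step 2: Count signs: positive = 8, negative = 7.
Step 3: Under H0: P(positive) = 0.5, so the number of positives S ~ Bin(15, 0.5).
Step 4: Two-sided exact p-value = sum of Bin(15,0.5) probabilities at or below the observed probability = 1.000000.
Step 5: alpha = 0.05. fail to reject H0.

n_eff = 15, pos = 8, neg = 7, p = 1.000000, fail to reject H0.


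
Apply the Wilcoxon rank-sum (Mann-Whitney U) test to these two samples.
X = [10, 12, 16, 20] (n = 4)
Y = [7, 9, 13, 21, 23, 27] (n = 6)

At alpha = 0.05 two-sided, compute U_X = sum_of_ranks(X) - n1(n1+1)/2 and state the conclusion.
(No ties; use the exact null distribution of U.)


Step 1: Combine and sort all 10 observations; assign midranks.
sorted (value, group): (7,Y), (9,Y), (10,X), (12,X), (13,Y), (16,X), (20,X), (21,Y), (23,Y), (27,Y)
ranks: 7->1, 9->2, 10->3, 12->4, 13->5, 16->6, 20->7, 21->8, 23->9, 27->10
Step 2: Rank sum for X: R1 = 3 + 4 + 6 + 7 = 20.
Step 3: U_X = R1 - n1(n1+1)/2 = 20 - 4*5/2 = 20 - 10 = 10.
       U_Y = n1*n2 - U_X = 24 - 10 = 14.
Step 4: No ties, so the exact null distribution of U (based on enumerating the C(10,4) = 210 equally likely rank assignments) gives the two-sided p-value.
Step 5: p-value = 0.761905; compare to alpha = 0.05. fail to reject H0.

U_X = 10, p = 0.761905, fail to reject H0 at alpha = 0.05.


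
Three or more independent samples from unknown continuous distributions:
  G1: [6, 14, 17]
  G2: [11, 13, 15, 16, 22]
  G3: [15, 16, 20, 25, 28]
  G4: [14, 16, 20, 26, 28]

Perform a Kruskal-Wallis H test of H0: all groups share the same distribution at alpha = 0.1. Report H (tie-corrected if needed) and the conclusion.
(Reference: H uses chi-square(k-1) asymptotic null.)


Step 1: Combine all N = 18 observations and assign midranks.
sorted (value, group, rank): (6,G1,1), (11,G2,2), (13,G2,3), (14,G1,4.5), (14,G4,4.5), (15,G2,6.5), (15,G3,6.5), (16,G2,9), (16,G3,9), (16,G4,9), (17,G1,11), (20,G3,12.5), (20,G4,12.5), (22,G2,14), (25,G3,15), (26,G4,16), (28,G3,17.5), (28,G4,17.5)
Step 2: Sum ranks within each group.
R_1 = 16.5 (n_1 = 3)
R_2 = 34.5 (n_2 = 5)
R_3 = 60.5 (n_3 = 5)
R_4 = 59.5 (n_4 = 5)
Step 3: H = 12/(N(N+1)) * sum(R_i^2/n_i) - 3(N+1)
     = 12/(18*19) * (16.5^2/3 + 34.5^2/5 + 60.5^2/5 + 59.5^2/5) - 3*19
     = 0.035088 * 1768.9 - 57
     = 5.066667.
Step 4: Ties present; correction factor C = 1 - 48/(18^3 - 18) = 0.991744. Corrected H = 5.066667 / 0.991744 = 5.108845.
Step 5: Under H0, H ~ chi^2(3); p-value = 0.163998.
Step 6: alpha = 0.1. fail to reject H0.

H = 5.1088, df = 3, p = 0.163998, fail to reject H0.


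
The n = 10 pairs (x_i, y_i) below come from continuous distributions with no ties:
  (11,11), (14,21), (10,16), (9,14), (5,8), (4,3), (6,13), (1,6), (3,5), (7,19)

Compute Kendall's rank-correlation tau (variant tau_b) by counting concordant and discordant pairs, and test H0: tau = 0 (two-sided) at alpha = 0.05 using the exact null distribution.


Step 1: Enumerate the 45 unordered pairs (i,j) with i<j and classify each by sign(x_j-x_i) * sign(y_j-y_i).
  (1,2):dx=+3,dy=+10->C; (1,3):dx=-1,dy=+5->D; (1,4):dx=-2,dy=+3->D; (1,5):dx=-6,dy=-3->C
  (1,6):dx=-7,dy=-8->C; (1,7):dx=-5,dy=+2->D; (1,8):dx=-10,dy=-5->C; (1,9):dx=-8,dy=-6->C
  (1,10):dx=-4,dy=+8->D; (2,3):dx=-4,dy=-5->C; (2,4):dx=-5,dy=-7->C; (2,5):dx=-9,dy=-13->C
  (2,6):dx=-10,dy=-18->C; (2,7):dx=-8,dy=-8->C; (2,8):dx=-13,dy=-15->C; (2,9):dx=-11,dy=-16->C
  (2,10):dx=-7,dy=-2->C; (3,4):dx=-1,dy=-2->C; (3,5):dx=-5,dy=-8->C; (3,6):dx=-6,dy=-13->C
  (3,7):dx=-4,dy=-3->C; (3,8):dx=-9,dy=-10->C; (3,9):dx=-7,dy=-11->C; (3,10):dx=-3,dy=+3->D
  (4,5):dx=-4,dy=-6->C; (4,6):dx=-5,dy=-11->C; (4,7):dx=-3,dy=-1->C; (4,8):dx=-8,dy=-8->C
  (4,9):dx=-6,dy=-9->C; (4,10):dx=-2,dy=+5->D; (5,6):dx=-1,dy=-5->C; (5,7):dx=+1,dy=+5->C
  (5,8):dx=-4,dy=-2->C; (5,9):dx=-2,dy=-3->C; (5,10):dx=+2,dy=+11->C; (6,7):dx=+2,dy=+10->C
  (6,8):dx=-3,dy=+3->D; (6,9):dx=-1,dy=+2->D; (6,10):dx=+3,dy=+16->C; (7,8):dx=-5,dy=-7->C
  (7,9):dx=-3,dy=-8->C; (7,10):dx=+1,dy=+6->C; (8,9):dx=+2,dy=-1->D; (8,10):dx=+6,dy=+13->C
  (9,10):dx=+4,dy=+14->C
Step 2: C = 36, D = 9, total pairs = 45.
Step 3: tau = (C - D)/(n(n-1)/2) = (36 - 9)/45 = 0.600000.
Step 4: Exact two-sided p-value (enumerate n! = 3628800 permutations of y under H0): p = 0.016666.
Step 5: alpha = 0.05. reject H0.

tau_b = 0.6000 (C=36, D=9), p = 0.016666, reject H0.
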